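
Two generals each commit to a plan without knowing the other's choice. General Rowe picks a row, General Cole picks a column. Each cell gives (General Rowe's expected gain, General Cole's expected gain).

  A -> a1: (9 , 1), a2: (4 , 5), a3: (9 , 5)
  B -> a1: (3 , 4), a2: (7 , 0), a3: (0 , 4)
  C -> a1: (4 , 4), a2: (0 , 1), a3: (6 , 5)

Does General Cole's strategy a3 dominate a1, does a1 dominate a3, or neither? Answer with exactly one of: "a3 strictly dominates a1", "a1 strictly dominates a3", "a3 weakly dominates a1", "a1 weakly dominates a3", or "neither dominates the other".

a3's payoffs vs a1's, by General Rowe's action — A: 5>1, B: 4=4, C: 5>4.
a3 is at least as good everywhere and strictly better somewhere (tied only at B), so a3 weakly but not strictly dominates a1.

a3 weakly dominates a1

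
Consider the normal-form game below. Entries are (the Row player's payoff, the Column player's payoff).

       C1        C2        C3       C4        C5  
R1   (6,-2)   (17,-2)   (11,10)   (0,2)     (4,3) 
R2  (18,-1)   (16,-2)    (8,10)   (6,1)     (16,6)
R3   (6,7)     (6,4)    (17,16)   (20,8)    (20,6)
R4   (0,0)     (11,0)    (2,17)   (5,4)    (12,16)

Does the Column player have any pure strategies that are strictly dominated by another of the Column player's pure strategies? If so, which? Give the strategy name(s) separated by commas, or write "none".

C1, C2, C4, C5

C1: dominated, since C3 does at least as well everywhere (R1: 10>-2, R2: 10>-1, R3: 16>7, R4: 17>0).
C2: dominated, since C3 does at least as well everywhere (R1: 10>-2, R2: 10>-2, R3: 16>4, R4: 17>0).
C3: no other strategy beats it everywhere (C1 at R1 (10>-2); C2 at R1 (10>-2); C4 at R1 (10>2); C5 at R1 (10>3)).
C3 strictly dominates C4 — R1: 10>2, R2: 10>1, R3: 16>8, R4: 17>4.
C5: dominated, since C3 does at least as well everywhere (R1: 10>3, R2: 10>6, R3: 16>6, R4: 17>16).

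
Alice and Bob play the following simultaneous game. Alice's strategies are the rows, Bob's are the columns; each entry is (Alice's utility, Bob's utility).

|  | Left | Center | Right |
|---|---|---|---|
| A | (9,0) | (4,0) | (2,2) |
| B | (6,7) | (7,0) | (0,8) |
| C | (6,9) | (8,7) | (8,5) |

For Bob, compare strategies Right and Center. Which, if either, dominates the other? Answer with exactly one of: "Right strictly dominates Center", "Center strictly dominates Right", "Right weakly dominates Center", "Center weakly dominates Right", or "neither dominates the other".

Compare Right to Center across every action of Alice: A: 2>0, B: 8>0, C: 5<7.
Right does better at A, B but worse at C; neither strategy dominates the other.

neither dominates the other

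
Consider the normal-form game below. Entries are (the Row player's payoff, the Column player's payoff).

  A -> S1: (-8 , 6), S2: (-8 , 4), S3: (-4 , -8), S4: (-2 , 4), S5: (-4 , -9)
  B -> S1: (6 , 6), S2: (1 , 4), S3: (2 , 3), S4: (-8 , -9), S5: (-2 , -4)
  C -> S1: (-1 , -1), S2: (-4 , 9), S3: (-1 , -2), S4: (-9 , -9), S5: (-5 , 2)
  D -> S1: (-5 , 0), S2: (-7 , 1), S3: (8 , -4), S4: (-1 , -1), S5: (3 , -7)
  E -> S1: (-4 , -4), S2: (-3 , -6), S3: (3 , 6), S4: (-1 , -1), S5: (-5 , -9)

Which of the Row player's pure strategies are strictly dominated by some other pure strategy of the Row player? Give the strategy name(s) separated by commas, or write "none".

D strictly dominates A — S1: -5>-8, S2: -7>-8, S3: 8>-4, S4: -1>-2, S5: 3>-4.
B is not dominated — it holds its own against A at S1 (6>-8); C at S1 (6>-1); D at S1 (6>-5); E at S1 (6>-4).
C is strictly dominated by B (S1: 6>-1, S2: 1>-4, S3: 2>-1, S4: -8>-9, S5: -2>-5).
Nothing dominates D: A at S1 (-5>-8); B at S3 (8>2); C at S3 (8>-1); E at S3 (8>3).
E is not dominated — it holds its own against A at S1 (-4>-8); B at S3 (3>2); C at S2 (-3>-4); D at S1 (-4>-5).

A, C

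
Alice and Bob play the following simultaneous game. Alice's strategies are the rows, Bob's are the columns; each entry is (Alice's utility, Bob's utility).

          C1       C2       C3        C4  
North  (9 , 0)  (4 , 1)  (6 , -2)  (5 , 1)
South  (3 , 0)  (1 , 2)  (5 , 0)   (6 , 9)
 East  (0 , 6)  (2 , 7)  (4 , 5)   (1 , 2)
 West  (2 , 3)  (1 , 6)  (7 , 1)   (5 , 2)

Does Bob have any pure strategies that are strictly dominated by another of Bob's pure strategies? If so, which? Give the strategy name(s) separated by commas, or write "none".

C1: dominated, since C2 does at least as well everywhere (North: 1>0, South: 2>0, East: 7>6, West: 6>3).
C2 is not dominated — it holds its own against C1 at North (1>0); C3 at North (1>-2); C4 at North (1=1).
C3: dominated, since C2 does at least as well everywhere (North: 1>-2, South: 2>0, East: 7>5, West: 6>1).
C4: no other strategy beats it everywhere (C1 at North (1>0); C2 at North (1=1); C3 at North (1>-2)).

C1, C3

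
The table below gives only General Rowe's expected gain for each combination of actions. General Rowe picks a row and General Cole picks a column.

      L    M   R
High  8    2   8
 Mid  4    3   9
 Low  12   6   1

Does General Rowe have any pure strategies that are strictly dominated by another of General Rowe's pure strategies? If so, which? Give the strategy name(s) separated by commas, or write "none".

none

High is not dominated — it holds its own against Mid at L (8>4); Low at R (8>1).
Mid is not dominated — it holds its own against High at M (3>2); Low at R (9>1).
Low is not dominated — it holds its own against High at L (12>8); Mid at L (12>4).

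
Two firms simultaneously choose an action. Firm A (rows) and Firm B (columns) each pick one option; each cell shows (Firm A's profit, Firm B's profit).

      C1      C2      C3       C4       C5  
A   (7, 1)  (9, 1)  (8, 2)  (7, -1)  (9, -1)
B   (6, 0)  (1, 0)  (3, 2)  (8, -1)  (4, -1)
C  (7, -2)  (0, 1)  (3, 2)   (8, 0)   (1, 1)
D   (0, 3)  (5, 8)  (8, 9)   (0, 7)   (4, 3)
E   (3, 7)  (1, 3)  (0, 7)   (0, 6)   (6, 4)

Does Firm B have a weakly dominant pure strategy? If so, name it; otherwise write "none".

C3 vs C1: A: 2>1, B: 2>0, C: 2>-2, D: 9>3, E: 7=7.
C3 vs C2: A: 2>1, B: 2>0, C: 2>1, D: 9>8, E: 7>3.
C3 vs C4: A: 2>-1, B: 2>-1, C: 2>0, D: 9>7, E: 7>6.
C3 vs C5: A: 2>-1, B: 2>-1, C: 2>1, D: 9>3, E: 7>4.
C3 is at least as good as every other strategy against every opponent action, so it is weakly dominant.

C3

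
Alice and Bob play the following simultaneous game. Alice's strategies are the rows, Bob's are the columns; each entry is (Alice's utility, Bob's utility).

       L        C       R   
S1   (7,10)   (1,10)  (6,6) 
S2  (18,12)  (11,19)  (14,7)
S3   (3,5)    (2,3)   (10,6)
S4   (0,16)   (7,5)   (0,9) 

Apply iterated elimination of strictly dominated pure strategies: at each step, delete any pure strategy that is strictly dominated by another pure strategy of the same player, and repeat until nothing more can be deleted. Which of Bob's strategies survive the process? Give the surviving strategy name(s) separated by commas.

For Alice, S2 strictly dominates S1 on the remaining columns (L: 18>7, C: 11>1, R: 14>6); eliminate S1.
Row S3 is eliminated: S2 beats it against every remaining column (L: 18>3, C: 11>2, R: 14>10).
For Alice, S2 strictly dominates S4 on the remaining columns (L: 18>0, C: 11>7, R: 14>0); eliminate S4.
Bob's strategy L is strictly dominated by C (S2: 19>12) and is removed.
Column R is eliminated: C beats it against every remaining row (S2: 19>7).
Among the remaining strategies, none is strictly dominated by another pure strategy of the same player, so the elimination stops.
Surviving strategies — Alice: {S2}; Bob: {C}.

C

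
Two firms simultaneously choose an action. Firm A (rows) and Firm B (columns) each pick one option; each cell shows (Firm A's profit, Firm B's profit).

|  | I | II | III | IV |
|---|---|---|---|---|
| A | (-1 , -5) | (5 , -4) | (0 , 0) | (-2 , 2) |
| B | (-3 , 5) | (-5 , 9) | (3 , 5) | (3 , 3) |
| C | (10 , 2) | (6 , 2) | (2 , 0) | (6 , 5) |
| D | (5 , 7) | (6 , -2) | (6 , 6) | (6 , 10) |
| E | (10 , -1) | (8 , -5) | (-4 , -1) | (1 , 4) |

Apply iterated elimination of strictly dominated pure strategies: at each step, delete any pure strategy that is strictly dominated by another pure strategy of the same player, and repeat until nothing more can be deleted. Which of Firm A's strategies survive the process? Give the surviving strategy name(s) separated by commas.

C, D

For Firm A, C strictly dominates A on the remaining columns (I: 10>-1, II: 6>5, III: 2>0, IV: 6>-2); eliminate A.
Row B is eliminated: D beats it against every remaining column (I: 5>-3, II: 6>-5, III: 6>3, IV: 6>3).
For Firm B, IV strictly dominates I on the remaining rows (C: 5>2, D: 10>7, E: 4>-1); eliminate I.
Firm B's strategy II is strictly dominated by IV (C: 5>2, D: 10>-2, E: 4>-5) and is removed.
For Firm A, C strictly dominates E on the remaining columns (III: 2>-4, IV: 6>1); eliminate E.
Column III is eliminated: IV beats it against every remaining row (C: 5>0, D: 10>6).
Among the remaining strategies, none is strictly dominated by another pure strategy of the same player, so the elimination stops.
Surviving strategies — Firm A: {C, D}; Firm B: {IV}.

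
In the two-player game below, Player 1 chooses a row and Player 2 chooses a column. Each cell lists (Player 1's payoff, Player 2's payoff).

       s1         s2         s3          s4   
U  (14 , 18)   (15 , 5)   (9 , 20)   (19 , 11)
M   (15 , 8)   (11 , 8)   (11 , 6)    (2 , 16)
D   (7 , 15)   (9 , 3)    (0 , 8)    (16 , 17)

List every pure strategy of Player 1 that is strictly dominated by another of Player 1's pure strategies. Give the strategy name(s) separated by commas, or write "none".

D

U: no other strategy beats it everywhere (M at s2 (15>11); D at s1 (14>7)).
Nothing dominates M: U at s1 (15>14); D at s1 (15>7).
D: dominated, since U does at least as well everywhere (s1: 14>7, s2: 15>9, s3: 9>0, s4: 19>16).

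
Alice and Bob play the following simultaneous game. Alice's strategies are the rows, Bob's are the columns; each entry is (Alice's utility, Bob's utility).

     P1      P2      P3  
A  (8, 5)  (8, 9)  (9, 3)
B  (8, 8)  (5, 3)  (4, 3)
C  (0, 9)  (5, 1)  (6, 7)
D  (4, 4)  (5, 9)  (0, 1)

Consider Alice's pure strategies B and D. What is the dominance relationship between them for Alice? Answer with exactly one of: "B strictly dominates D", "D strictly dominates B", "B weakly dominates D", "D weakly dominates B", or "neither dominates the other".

B weakly dominates D

B's payoffs vs D's, by Bob's action — P1: 8>4, P2: 5=5, P3: 4>0.
B is at least as good everywhere and strictly better somewhere (tied only at P2), so B weakly but not strictly dominates D.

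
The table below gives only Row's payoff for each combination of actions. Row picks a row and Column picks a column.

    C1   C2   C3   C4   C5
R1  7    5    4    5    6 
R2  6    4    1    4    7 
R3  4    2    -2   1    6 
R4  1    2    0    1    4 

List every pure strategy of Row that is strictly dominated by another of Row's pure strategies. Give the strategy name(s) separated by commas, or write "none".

R3, R4

Nothing dominates R1: R2 at C1 (7>6); R3 at C1 (7>4); R4 at C1 (7>1).
R2: no other strategy beats it everywhere (R1 at C5 (7>6); R3 at C1 (6>4); R4 at C1 (6>1)).
R2 strictly dominates R3 — C1: 6>4, C2: 4>2, C3: 1>-2, C4: 4>1, C5: 7>6.
R1 strictly dominates R4 — C1: 7>1, C2: 5>2, C3: 4>0, C4: 5>1, C5: 6>4.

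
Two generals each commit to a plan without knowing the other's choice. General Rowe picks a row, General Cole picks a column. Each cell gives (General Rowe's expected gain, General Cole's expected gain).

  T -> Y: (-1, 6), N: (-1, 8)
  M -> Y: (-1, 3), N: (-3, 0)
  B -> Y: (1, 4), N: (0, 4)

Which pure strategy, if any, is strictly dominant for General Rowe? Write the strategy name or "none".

B

B vs T: Y: 1>-1, N: 0>-1.
B vs M: Y: 1>-1, N: 0>-3.
B strictly beats every other strategy against every opponent action, so it is strictly dominant.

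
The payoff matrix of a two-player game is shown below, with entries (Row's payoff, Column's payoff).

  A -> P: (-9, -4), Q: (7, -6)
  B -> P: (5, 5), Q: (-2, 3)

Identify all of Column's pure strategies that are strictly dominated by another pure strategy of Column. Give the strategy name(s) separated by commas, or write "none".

Nothing dominates P: Q at A (-4>-6).
Q is strictly dominated by P (A: -4>-6, B: 5>3).

Q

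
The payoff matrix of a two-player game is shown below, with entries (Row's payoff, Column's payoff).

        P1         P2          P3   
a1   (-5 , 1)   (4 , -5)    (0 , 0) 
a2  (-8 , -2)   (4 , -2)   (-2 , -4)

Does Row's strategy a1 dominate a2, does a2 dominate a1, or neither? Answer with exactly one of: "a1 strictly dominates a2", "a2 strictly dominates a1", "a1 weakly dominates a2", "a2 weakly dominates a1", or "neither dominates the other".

a1 weakly dominates a2

a1's payoffs vs a2's, by Column's action — P1: -5>-8, P2: 4=4, P3: 0>-2.
a1 is at least as good everywhere and strictly better somewhere (tied only at P2), so a1 weakly but not strictly dominates a2.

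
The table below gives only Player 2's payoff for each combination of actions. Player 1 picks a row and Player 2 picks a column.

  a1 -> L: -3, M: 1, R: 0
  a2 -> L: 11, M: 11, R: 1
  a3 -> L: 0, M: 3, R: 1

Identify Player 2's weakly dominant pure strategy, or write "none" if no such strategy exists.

M vs L: a1: 1>-3, a2: 11=11, a3: 3>0.
M vs R: a1: 1>0, a2: 11>1, a3: 3>1.
M is at least as good as every other strategy against every opponent action, so it is weakly dominant.

M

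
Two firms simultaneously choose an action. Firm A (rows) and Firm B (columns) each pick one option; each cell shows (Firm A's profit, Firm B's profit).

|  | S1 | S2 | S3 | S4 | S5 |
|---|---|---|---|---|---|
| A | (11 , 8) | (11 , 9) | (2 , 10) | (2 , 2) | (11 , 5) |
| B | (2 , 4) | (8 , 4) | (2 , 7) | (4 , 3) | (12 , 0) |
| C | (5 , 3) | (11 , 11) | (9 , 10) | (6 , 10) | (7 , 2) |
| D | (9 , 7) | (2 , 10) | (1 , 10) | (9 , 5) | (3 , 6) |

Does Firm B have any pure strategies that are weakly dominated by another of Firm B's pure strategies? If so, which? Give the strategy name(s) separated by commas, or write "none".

S1, S4, S5

S1: dominated, since S2 does at least as well everywhere (A: 9>8, B: 4=4, C: 11>3, D: 10>7).
Nothing dominates S2: S1 at A (9>8); S3 at C (11>10); S4 at A (9>2); S5 at A (9>5).
Nothing dominates S3: S1 at A (10>8); S2 at A (10>9); S4 at A (10>2); S5 at A (10>5).
S2 weakly dominates S4 — A: 9>2, B: 4>3, C: 11>10, D: 10>5.
S5 is weakly dominated by S1 (A: 8>5, B: 4>0, C: 3>2, D: 7>6).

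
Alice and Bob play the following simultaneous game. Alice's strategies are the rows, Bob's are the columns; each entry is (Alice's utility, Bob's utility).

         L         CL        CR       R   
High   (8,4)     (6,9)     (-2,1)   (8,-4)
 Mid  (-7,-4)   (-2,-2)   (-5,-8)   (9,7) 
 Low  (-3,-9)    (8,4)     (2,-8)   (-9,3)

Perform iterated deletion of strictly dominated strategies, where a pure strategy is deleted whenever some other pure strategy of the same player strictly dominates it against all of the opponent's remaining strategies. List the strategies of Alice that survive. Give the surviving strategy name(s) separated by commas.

For Bob, CL strictly dominates L on the remaining rows (High: 9>4, Mid: -2>-4, Low: 4>-9); eliminate L.
Bob's strategy CR is strictly dominated by CL (High: 9>1, Mid: -2>-8, Low: 4>-8) and is removed.
Among the remaining strategies, none is strictly dominated by another pure strategy of the same player, so the elimination stops.
Surviving strategies — Alice: {High, Mid, Low}; Bob: {CL, R}.

High, Mid, Low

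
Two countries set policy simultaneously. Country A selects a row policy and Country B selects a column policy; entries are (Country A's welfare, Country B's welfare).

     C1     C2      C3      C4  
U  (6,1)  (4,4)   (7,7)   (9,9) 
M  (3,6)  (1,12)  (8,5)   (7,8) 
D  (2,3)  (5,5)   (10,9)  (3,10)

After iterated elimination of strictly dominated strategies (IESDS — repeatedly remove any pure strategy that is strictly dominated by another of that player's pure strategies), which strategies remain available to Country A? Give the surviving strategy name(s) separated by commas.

Country B's strategy C1 is strictly dominated by C2 (U: 4>1, M: 12>6, D: 5>3) and is removed.
Country B's strategy C3 is strictly dominated by C4 (U: 9>7, M: 8>5, D: 10>9) and is removed.
Country A's strategy M is strictly dominated by U (C2: 4>1, C4: 9>7) and is removed.
Country B's strategy C2 is strictly dominated by C4 (U: 9>4, D: 10>5) and is removed.
Row D is eliminated: U beats it against every remaining column (C4: 9>3).
Among the remaining strategies, none is strictly dominated by another pure strategy of the same player, so the elimination stops.
Surviving strategies — Country A: {U}; Country B: {C4}.

U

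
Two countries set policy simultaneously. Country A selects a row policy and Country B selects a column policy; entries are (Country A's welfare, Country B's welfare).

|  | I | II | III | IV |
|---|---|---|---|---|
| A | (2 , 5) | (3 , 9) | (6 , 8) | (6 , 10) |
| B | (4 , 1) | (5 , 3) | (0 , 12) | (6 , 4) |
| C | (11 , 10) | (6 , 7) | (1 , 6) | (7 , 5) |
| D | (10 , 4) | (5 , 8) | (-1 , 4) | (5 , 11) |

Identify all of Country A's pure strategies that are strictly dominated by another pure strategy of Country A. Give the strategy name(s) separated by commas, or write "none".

B, D

A: no other strategy beats it everywhere (B at III (6>0); C at III (6>1); D at III (6>-1)).
B is strictly dominated by C (I: 11>4, II: 6>5, III: 1>0, IV: 7>6).
C: no other strategy beats it everywhere (A at I (11>2); B at I (11>4); D at I (11>10)).
D is strictly dominated by C (I: 11>10, II: 6>5, III: 1>-1, IV: 7>5).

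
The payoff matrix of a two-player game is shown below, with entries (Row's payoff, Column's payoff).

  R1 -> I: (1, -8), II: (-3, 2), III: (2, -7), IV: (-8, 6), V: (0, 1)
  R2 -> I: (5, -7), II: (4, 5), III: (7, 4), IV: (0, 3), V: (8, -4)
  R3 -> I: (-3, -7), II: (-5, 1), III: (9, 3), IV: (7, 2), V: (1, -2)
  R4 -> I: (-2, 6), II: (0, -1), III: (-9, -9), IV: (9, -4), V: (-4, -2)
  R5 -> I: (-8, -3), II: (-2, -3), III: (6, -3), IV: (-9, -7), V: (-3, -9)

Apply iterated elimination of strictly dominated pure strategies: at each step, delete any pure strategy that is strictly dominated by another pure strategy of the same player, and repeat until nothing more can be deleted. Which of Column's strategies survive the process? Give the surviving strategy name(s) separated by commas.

I, II, III, IV

Row R1 is eliminated: R2 beats it against every remaining column (I: 5>1, II: 4>-3, III: 7>2, IV: 0>-8, V: 8>0).
Row's strategy R5 is strictly dominated by R2 (I: 5>-8, II: 4>-2, III: 7>6, IV: 0>-9, V: 8>-3) and is removed.
Column V is eliminated: II beats it against every remaining row (R2: 5>-4, R3: 1>-2, R4: -1>-2).
Among the remaining strategies, none is strictly dominated by another pure strategy of the same player, so the elimination stops.
Surviving strategies — Row: {R2, R3, R4}; Column: {I, II, III, IV}.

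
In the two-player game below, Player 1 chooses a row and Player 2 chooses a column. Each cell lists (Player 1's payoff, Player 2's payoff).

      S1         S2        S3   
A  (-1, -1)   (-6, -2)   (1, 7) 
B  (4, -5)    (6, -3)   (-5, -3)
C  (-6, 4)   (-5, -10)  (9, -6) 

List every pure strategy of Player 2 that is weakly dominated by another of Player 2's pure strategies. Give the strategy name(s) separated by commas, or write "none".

S2

S1 is not dominated — it holds its own against S2 at A (-1>-2); S3 at C (4>-6).
S2 is weakly dominated by S3 (A: 7>-2, B: -3=-3, C: -6>-10).
S3 is not dominated — it holds its own against S1 at A (7>-1); S2 at A (7>-2).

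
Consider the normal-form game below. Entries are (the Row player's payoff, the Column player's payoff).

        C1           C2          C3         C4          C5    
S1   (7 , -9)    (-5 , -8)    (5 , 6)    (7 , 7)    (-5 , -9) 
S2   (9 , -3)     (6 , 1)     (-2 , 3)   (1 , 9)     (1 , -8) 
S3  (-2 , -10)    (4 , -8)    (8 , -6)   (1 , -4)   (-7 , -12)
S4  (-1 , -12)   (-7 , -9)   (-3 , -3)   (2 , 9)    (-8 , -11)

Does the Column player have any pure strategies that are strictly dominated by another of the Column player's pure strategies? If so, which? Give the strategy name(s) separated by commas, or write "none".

C1, C2, C3, C5

C1 is strictly dominated by C2 (S1: -8>-9, S2: 1>-3, S3: -8>-10, S4: -9>-12).
C2 is strictly dominated by C3 (S1: 6>-8, S2: 3>1, S3: -6>-8, S4: -3>-9).
C3: dominated, since C4 does at least as well everywhere (S1: 7>6, S2: 9>3, S3: -4>-6, S4: 9>-3).
C4 is not dominated — it holds its own against C1 at S1 (7>-9); C2 at S1 (7>-8); C3 at S1 (7>6); C5 at S1 (7>-9).
C2 strictly dominates C5 — S1: -8>-9, S2: 1>-8, S3: -8>-12, S4: -9>-11.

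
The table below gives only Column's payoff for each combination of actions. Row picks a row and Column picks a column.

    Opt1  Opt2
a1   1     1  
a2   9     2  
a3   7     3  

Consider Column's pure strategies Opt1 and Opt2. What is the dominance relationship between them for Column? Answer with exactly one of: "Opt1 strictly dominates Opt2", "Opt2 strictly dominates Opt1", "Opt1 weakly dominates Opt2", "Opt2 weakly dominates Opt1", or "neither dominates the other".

Opt1 weakly dominates Opt2

Compare Opt1 to Opt2 across each choice by Row: a1: 1=1, a2: 9>2, a3: 7>3.
Opt1 is at least as good everywhere and strictly better somewhere (tied only at a1), so Opt1 weakly but not strictly dominates Opt2.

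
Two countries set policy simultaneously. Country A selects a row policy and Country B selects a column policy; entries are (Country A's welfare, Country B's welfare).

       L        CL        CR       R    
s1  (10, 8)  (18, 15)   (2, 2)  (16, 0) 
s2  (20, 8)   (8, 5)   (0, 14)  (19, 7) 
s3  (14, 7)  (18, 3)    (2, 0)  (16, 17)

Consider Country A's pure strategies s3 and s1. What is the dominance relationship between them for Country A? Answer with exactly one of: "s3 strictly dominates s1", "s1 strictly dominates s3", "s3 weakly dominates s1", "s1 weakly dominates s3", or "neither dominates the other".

Compare s3 to s1 across each choice by Country B: L: 14>10, CL: 18=18, CR: 2=2, R: 16=16.
s3 is at least as good everywhere and strictly better somewhere (tied only at CL, CR, R), so s3 weakly but not strictly dominates s1.

s3 weakly dominates s1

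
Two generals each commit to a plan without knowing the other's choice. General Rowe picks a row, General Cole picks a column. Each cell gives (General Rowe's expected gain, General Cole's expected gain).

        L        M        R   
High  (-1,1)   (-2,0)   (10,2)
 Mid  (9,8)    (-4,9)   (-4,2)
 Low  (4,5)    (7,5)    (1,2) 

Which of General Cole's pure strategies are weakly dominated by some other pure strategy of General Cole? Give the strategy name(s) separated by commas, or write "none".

L is not dominated — it holds its own against M at High (1>0); R at Mid (8>2).
Nothing dominates M: L at Mid (9>8); R at Mid (9>2).
R is not dominated — it holds its own against L at High (2>1); M at High (2>0).

none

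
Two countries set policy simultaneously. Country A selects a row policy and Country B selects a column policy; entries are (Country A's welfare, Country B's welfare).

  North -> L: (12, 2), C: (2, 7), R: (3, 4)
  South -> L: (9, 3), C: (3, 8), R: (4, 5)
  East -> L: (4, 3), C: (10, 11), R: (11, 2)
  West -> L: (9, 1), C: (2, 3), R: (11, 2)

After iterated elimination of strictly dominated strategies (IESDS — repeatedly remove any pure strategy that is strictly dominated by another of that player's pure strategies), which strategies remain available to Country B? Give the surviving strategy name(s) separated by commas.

Country B's strategy L is strictly dominated by C (North: 7>2, South: 8>3, East: 11>3, West: 3>1) and is removed.
For Country A, South strictly dominates North on the remaining columns (C: 3>2, R: 4>3); eliminate North.
For Country A, East strictly dominates South on the remaining columns (C: 10>3, R: 11>4); eliminate South.
For Country B, C strictly dominates R on the remaining rows (East: 11>2, West: 3>2); eliminate R.
For Country A, East strictly dominates West on the remaining columns (C: 10>2); eliminate West.
Among the remaining strategies, none is strictly dominated by another pure strategy of the same player, so the elimination stops.
Surviving strategies — Country A: {East}; Country B: {C}.

C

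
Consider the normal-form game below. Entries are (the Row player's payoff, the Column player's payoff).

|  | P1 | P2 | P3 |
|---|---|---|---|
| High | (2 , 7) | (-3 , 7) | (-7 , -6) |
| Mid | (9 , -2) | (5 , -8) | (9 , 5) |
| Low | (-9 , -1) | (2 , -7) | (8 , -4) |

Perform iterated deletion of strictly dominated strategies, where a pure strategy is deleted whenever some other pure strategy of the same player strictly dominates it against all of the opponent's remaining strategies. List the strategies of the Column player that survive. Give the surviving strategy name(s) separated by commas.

The Row player's strategy High is strictly dominated by Mid (P1: 9>2, P2: 5>-3, P3: 9>-7) and is removed.
Row Low is eliminated: Mid beats it against every remaining column (P1: 9>-9, P2: 5>2, P3: 9>8).
For the Column player, P3 strictly dominates P1 on the remaining rows (Mid: 5>-2); eliminate P1.
Column P2 is eliminated: P3 beats it against every remaining row (Mid: 5>-8).
Among the remaining strategies, none is strictly dominated by another pure strategy of the same player, so the elimination stops.
Surviving strategies — the Row player: {Mid}; the Column player: {P3}.

P3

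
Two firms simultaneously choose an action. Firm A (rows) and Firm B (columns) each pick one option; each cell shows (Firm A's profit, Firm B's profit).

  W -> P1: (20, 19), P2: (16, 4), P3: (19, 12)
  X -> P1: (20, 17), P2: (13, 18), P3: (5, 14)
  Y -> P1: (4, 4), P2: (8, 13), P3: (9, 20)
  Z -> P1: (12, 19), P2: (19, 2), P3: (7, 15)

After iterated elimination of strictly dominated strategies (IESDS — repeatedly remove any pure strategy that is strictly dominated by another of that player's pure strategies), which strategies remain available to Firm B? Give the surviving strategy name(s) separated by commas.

P1, P2

For Firm A, W strictly dominates Y on the remaining columns (P1: 20>4, P2: 16>8, P3: 19>9); eliminate Y.
Column P3 is eliminated: P1 beats it against every remaining row (W: 19>12, X: 17>14, Z: 19>15).
Among the remaining strategies, none is strictly dominated by another pure strategy of the same player, so the elimination stops.
Surviving strategies — Firm A: {W, X, Z}; Firm B: {P1, P2}.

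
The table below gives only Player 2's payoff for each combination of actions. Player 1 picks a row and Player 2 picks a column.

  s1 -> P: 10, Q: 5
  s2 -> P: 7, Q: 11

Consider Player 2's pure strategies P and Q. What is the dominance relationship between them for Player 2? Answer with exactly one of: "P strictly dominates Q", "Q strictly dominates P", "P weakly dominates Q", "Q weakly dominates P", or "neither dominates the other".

neither dominates the other

P's payoffs vs Q's, by Player 1's action — s1: 10>5, s2: 7<11.
P does better at s1 but worse at s2; neither strategy dominates the other.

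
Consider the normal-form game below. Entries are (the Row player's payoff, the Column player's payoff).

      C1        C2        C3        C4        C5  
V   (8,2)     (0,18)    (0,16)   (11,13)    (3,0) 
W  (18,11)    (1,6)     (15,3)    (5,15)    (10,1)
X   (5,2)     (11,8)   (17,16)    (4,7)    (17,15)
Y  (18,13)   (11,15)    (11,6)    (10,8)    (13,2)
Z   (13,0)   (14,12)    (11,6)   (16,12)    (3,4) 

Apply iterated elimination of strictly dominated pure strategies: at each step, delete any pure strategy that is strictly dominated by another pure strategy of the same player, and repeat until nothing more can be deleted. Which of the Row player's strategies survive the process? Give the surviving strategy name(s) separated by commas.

The Column player's strategy C5 is strictly dominated by C3 (V: 16>0, W: 3>1, X: 16>15, Y: 6>2, Z: 6>4) and is removed.
The Row player's strategy V is strictly dominated by Z (C1: 13>8, C2: 14>0, C3: 11>0, C4: 16>11) and is removed.
Among the remaining strategies, none is strictly dominated by another pure strategy of the same player, so the elimination stops.
Surviving strategies — the Row player: {W, X, Y, Z}; the Column player: {C1, C2, C3, C4}.

W, X, Y, Z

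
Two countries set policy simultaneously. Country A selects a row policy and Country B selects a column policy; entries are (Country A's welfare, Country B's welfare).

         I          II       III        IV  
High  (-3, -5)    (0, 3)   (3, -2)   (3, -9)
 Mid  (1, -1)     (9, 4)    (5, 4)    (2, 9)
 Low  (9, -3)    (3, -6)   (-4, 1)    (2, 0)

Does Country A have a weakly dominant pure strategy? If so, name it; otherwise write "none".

none

High fails to dominate Mid at I (-3<1).
Mid fails to dominate High at IV (2<3).
Low fails to dominate High at III (-4<3).
No single strategy dominates all the others.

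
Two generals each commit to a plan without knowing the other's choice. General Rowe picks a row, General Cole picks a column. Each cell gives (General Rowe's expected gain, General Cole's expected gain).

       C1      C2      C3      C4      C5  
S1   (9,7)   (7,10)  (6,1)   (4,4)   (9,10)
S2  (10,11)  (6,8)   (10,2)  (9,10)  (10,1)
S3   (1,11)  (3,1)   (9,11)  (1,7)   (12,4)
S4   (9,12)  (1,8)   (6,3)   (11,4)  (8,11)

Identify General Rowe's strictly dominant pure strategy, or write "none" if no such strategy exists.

S1 fails to dominate S2 at C1 (9<10).
S2 fails to dominate S1 at C2 (6<7).
S3 fails to dominate S1 at C1 (1<9).
S4 fails to dominate S1 at C1 (9=9).
No single strategy dominates all the others.

none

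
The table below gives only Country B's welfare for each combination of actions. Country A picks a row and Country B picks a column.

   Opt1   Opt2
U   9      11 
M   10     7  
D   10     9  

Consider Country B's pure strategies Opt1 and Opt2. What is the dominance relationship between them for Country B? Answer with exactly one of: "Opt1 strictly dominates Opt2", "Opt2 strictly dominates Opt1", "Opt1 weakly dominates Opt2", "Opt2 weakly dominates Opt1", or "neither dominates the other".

Opt1's payoffs vs Opt2's, by Country A's action — U: 9<11, M: 10>7, D: 10>9.
Opt1 does better at M, D but worse at U; neither strategy dominates the other.

neither dominates the other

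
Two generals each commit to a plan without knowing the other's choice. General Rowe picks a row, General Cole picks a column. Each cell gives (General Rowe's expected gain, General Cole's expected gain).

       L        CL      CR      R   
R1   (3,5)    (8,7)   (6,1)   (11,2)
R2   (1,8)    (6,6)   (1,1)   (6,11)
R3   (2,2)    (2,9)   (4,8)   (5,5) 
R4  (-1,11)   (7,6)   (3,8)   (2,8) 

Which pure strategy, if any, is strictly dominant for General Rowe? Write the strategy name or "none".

R1 vs R2: L: 3>1, CL: 8>6, CR: 6>1, R: 11>6.
R1 vs R3: L: 3>2, CL: 8>2, CR: 6>4, R: 11>5.
R1 vs R4: L: 3>-1, CL: 8>7, CR: 6>3, R: 11>2.
R1 strictly beats every other strategy against every opponent action, so it is strictly dominant.

R1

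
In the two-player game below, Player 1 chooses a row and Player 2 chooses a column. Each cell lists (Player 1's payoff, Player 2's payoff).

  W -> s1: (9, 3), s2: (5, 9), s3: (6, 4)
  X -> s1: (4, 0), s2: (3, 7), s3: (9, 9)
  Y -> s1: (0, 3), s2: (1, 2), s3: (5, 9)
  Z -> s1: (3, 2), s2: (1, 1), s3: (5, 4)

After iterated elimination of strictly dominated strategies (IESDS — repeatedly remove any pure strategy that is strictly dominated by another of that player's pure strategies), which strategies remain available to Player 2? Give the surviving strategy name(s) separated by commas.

Row Y is eliminated: W beats it against every remaining column (s1: 9>0, s2: 5>1, s3: 6>5).
Row Z is eliminated: W beats it against every remaining column (s1: 9>3, s2: 5>1, s3: 6>5).
Column s1 is eliminated: s2 beats it against every remaining row (W: 9>3, X: 7>0).
Among the remaining strategies, none is strictly dominated by another pure strategy of the same player, so the elimination stops.
Surviving strategies — Player 1: {W, X}; Player 2: {s2, s3}.

s2, s3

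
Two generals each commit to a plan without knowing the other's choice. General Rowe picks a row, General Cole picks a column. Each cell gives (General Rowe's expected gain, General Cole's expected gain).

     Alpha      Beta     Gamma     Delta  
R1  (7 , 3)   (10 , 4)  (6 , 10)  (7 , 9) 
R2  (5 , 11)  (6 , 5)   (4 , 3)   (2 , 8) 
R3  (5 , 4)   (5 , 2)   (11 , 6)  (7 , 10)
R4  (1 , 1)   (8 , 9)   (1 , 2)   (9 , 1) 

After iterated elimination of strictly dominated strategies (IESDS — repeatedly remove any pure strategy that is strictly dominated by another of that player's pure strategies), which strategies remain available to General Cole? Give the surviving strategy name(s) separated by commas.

Beta, Gamma, Delta

Row R2 is eliminated: R1 beats it against every remaining column (Alpha: 7>5, Beta: 10>6, Gamma: 6>4, Delta: 7>2).
For General Cole, Gamma strictly dominates Alpha on the remaining rows (R1: 10>3, R3: 6>4, R4: 2>1); eliminate Alpha.
Among the remaining strategies, none is strictly dominated by another pure strategy of the same player, so the elimination stops.
Surviving strategies — General Rowe: {R1, R3, R4}; General Cole: {Beta, Gamma, Delta}.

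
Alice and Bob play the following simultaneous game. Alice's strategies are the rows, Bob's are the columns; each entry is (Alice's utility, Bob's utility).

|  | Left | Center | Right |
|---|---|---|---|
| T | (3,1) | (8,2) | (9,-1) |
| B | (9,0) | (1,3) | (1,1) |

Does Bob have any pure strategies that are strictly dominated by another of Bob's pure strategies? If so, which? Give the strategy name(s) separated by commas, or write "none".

Left, Right

Left: dominated, since Center does at least as well everywhere (T: 2>1, B: 3>0).
Center: no other strategy beats it everywhere (Left at T (2>1); Right at T (2>-1)).
Right is strictly dominated by Center (T: 2>-1, B: 3>1).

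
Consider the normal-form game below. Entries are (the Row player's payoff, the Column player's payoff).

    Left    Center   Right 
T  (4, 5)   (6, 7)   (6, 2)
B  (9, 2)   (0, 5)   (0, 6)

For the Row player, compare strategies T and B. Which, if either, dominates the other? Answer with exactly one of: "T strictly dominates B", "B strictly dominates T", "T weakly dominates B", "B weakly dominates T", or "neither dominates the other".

neither dominates the other

Compare T to B across every action of the Column player: Left: 4<9, Center: 6>0, Right: 6>0.
T does better at Center, Right but worse at Left; neither strategy dominates the other.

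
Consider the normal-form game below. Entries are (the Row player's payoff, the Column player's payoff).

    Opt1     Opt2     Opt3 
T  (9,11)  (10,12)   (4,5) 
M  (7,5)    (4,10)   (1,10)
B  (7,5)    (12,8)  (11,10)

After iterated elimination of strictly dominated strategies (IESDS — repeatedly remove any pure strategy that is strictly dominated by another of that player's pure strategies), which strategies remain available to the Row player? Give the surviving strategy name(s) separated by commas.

B

Row M is eliminated: T beats it against every remaining column (Opt1: 9>7, Opt2: 10>4, Opt3: 4>1).
The Column player's strategy Opt1 is strictly dominated by Opt2 (T: 12>11, B: 8>5) and is removed.
Row T is eliminated: B beats it against every remaining column (Opt2: 12>10, Opt3: 11>4).
The Column player's strategy Opt2 is strictly dominated by Opt3 (B: 10>8) and is removed.
Among the remaining strategies, none is strictly dominated by another pure strategy of the same player, so the elimination stops.
Surviving strategies — the Row player: {B}; the Column player: {Opt3}.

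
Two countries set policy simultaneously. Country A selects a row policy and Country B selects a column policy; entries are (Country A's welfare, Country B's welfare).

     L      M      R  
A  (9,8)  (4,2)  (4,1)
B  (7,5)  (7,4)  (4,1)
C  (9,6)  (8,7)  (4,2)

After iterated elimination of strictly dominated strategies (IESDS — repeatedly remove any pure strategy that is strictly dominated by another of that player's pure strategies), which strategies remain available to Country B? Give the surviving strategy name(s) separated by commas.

Country B's strategy R is strictly dominated by L (A: 8>1, B: 5>1, C: 6>2) and is removed.
Country A's strategy B is strictly dominated by C (L: 9>7, M: 8>7) and is removed.
Among the remaining strategies, none is strictly dominated by another pure strategy of the same player, so the elimination stops.
Surviving strategies — Country A: {A, C}; Country B: {L, M}.

L, M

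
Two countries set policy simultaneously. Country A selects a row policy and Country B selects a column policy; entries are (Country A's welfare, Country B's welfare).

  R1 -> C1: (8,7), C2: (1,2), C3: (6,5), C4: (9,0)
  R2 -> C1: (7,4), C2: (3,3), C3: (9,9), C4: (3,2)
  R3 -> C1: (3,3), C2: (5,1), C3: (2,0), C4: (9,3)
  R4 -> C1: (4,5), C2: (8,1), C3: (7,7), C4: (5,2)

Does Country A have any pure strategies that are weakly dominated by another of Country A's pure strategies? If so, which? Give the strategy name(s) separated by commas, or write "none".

none

Nothing dominates R1: R2 at C1 (8>7); R3 at C1 (8>3); R4 at C1 (8>4).
Nothing dominates R2: R1 at C2 (3>1); R3 at C1 (7>3); R4 at C1 (7>4).
Nothing dominates R3: R1 at C2 (5>1); R2 at C2 (5>3); R4 at C4 (9>5).
Nothing dominates R4: R1 at C2 (8>1); R2 at C2 (8>3); R3 at C1 (4>3).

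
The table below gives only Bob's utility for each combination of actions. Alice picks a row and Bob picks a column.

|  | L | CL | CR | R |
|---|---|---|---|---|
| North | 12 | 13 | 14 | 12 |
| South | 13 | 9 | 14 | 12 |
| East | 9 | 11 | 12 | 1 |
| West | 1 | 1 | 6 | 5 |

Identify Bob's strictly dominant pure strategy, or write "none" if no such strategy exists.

CR vs L: North: 14>12, South: 14>13, East: 12>9, West: 6>1.
CR vs CL: North: 14>13, South: 14>9, East: 12>11, West: 6>1.
CR vs R: North: 14>12, South: 14>12, East: 12>1, West: 6>5.
CR strictly beats every other strategy against every opponent action, so it is strictly dominant.

CR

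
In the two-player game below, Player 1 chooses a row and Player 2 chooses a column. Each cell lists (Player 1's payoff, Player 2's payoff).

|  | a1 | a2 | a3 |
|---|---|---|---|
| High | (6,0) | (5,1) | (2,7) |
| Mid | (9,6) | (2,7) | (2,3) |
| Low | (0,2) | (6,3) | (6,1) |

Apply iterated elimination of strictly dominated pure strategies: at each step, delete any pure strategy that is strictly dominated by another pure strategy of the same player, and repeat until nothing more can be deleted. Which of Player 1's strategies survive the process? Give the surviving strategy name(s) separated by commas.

Low

Column a1 is eliminated: a2 beats it against every remaining row (High: 1>0, Mid: 7>6, Low: 3>2).
Player 1's strategy High is strictly dominated by Low (a2: 6>5, a3: 6>2) and is removed.
Player 1's strategy Mid is strictly dominated by Low (a2: 6>2, a3: 6>2) and is removed.
Player 2's strategy a3 is strictly dominated by a2 (Low: 3>1) and is removed.
Among the remaining strategies, none is strictly dominated by another pure strategy of the same player, so the elimination stops.
Surviving strategies — Player 1: {Low}; Player 2: {a2}.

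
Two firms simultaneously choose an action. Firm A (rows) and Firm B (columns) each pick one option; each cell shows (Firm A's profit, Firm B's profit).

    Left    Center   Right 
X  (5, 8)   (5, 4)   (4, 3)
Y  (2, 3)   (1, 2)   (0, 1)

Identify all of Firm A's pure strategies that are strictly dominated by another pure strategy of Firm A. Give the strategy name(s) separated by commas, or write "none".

Nothing dominates X: Y at Left (5>2).
Y: dominated, since X does at least as well everywhere (Left: 5>2, Center: 5>1, Right: 4>0).

Y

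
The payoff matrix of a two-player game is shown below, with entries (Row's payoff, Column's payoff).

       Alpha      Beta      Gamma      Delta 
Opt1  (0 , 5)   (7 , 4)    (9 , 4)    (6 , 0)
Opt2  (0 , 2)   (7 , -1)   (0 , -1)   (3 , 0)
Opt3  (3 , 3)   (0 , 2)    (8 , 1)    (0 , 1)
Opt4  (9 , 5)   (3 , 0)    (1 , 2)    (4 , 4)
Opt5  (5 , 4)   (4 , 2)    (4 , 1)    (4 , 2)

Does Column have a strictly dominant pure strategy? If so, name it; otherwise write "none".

Alpha

Alpha vs Beta: Opt1: 5>4, Opt2: 2>-1, Opt3: 3>2, Opt4: 5>0, Opt5: 4>2.
Alpha vs Gamma: Opt1: 5>4, Opt2: 2>-1, Opt3: 3>1, Opt4: 5>2, Opt5: 4>1.
Alpha vs Delta: Opt1: 5>0, Opt2: 2>0, Opt3: 3>1, Opt4: 5>4, Opt5: 4>2.
Alpha strictly beats every other strategy against every opponent action, so it is strictly dominant.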